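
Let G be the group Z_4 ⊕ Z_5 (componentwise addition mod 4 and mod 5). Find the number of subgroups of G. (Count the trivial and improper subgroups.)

6

|G| = 20, so by Lagrange every subgroup order divides 20. Divisors: 1, 2, 4, 5, 10, 20.
Subgroups by order — order 1: 1; order 2: 1; order 4: 1; order 5: 1; order 10: 1; order 20: 1.
Total: 1 + 1 + 1 + 1 + 1 + 1 = 6.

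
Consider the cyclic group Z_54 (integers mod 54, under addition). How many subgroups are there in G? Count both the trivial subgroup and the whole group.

8

A cyclic group of order 54 has exactly one subgroup for each divisor of 54.
Divisors of 54: 1, 2, 3, 6, 9, 18, 27, 54.
So Z_54 has 8 subgroups.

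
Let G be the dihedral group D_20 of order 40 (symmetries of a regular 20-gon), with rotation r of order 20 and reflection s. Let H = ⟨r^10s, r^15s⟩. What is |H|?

8

|⟨r^10s⟩| = 2 and |⟨r^15s⟩| = 2, so |H| is a multiple of lcm(2, 2) = 2 and divides |G| = 40.
Closing under the operation: H = {e, r^5, r^10, r^15, s, r^5s, r^10s, r^15s}, so |H| = 8.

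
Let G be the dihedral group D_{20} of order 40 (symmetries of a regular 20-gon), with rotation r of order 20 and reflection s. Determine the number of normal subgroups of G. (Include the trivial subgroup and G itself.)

9

G has 48 subgroups. Checking conjugation-invariance by order — order 1: 1/1 normal; order 2: 1/21 normal; order 4: 1/11 normal; order 5: 1/1 normal; order 8: 0/5 normal; order 10: 1/5 normal; order 20: 3/3 normal; order 40: 1/1 normal.
Total normal subgroups: 9.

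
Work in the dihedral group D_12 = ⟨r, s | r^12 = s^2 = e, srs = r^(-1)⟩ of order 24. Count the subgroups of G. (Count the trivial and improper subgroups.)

34

|G| = 24, so by Lagrange every subgroup order divides 24. Divisors: 1, 2, 3, 4, 6, 8, 12, 24.
Subgroups by order — order 1: 1; order 2: 13; order 3: 1; order 4: 7; order 6: 5; order 8: 3; order 12: 3; order 24: 1.
Total: 1 + 13 + 1 + 7 + 5 + 3 + 3 + 1 = 34.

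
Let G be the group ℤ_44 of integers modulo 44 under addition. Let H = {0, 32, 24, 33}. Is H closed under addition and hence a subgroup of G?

24 ∈ H but its inverse 20 ∉ H, so H is not a subgroup.

No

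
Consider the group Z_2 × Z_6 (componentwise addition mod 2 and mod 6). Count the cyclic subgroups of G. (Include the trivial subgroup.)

8

Group the elements of G by the cyclic subgroup they generate; each cyclic subgroup of order d accounts for φ(d) elements.
Cyclic subgroups by order — order 1: 1; order 2: 3; order 3: 1; order 6: 3.
Total: 8.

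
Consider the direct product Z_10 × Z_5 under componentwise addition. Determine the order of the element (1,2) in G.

The order of (1,2) in Z_10 × Z_5 is lcm(ord(1) in Z_10, ord(2) in Z_5).
ord(1) = 10 and ord(2) = 5, so |⟨(1,2)⟩| = lcm(10, 5) = 10.

10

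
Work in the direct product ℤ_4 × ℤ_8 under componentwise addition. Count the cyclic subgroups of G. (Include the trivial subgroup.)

14

Group the elements of G by the cyclic subgroup they generate; each cyclic subgroup of order d accounts for φ(d) elements.
Cyclic subgroups by order — order 1: 1; order 2: 3; order 4: 6; order 8: 4.
Total: 14.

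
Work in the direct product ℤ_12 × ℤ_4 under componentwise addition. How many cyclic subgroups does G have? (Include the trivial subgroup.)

20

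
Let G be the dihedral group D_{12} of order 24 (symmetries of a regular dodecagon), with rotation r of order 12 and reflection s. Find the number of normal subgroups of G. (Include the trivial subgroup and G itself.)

G has 34 subgroups. Checking conjugation-invariance by order — order 1: 1/1 normal; order 2: 1/13 normal; order 3: 1/1 normal; order 4: 1/7 normal; order 6: 1/5 normal; order 8: 0/3 normal; order 12: 3/3 normal; order 24: 1/1 normal.
Total normal subgroups: 9.

9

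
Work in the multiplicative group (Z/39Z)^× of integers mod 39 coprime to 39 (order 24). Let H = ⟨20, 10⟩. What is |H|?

|⟨20⟩| = 12 and |⟨10⟩| = 6, so |H| is a multiple of lcm(12, 6) = 12 and divides |G| = 24.
Closing under the operation: H = {1, 2, 4, 5, 8, 10, 11, 16, 20, 22, 25, 32}, so |H| = 12.

12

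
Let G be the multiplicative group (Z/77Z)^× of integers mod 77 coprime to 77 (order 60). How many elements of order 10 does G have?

12

Enumerating element orders in G gives 12 elements of order 10.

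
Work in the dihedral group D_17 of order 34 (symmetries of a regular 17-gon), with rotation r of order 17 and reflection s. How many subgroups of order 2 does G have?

|G| = 34 and 2 | 34, so subgroups of order 2 are possible by Lagrange.
The subgroups of order 2 are: {e, r^10s}; {e, r^11s}; {e, r^12s}; {e, r^13s}; … (17 in all).
So G has 17 subgroups of order 2.

17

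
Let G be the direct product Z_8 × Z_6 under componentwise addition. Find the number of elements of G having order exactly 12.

An element (a,b) has order lcm(ord(a), ord(b)); count pairs with lcm equal to 12.
Enumerating gives 8 such elements.

8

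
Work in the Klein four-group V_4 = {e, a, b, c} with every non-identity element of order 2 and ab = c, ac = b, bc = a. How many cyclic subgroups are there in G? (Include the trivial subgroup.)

Group the elements of G by the cyclic subgroup they generate; each cyclic subgroup of order d accounts for φ(d) elements.
Cyclic subgroups by order — order 1: 1; order 2: 3.
Total: 4.

4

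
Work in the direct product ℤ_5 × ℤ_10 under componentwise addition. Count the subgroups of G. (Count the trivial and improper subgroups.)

|G| = 50, so by Lagrange every subgroup order divides 50. Divisors: 1, 2, 5, 10, 25, 50.
Subgroups by order — order 1: 1; order 2: 1; order 5: 6; order 10: 6; order 25: 1; order 50: 1.
Total: 1 + 1 + 6 + 6 + 1 + 1 = 16.

16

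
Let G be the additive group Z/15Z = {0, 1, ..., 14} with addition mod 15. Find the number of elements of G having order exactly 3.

In a cyclic group of order 15, the number of elements of order d (for d | 15) is φ(d).
φ(3) = 2.

2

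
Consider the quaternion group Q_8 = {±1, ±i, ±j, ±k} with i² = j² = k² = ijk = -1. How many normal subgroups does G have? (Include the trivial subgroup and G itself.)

G has 6 subgroups. Checking conjugation-invariance by order — order 1: 1/1 normal; order 2: 1/1 normal; order 4: 3/3 normal; order 8: 1/1 normal.
Total normal subgroups: 6.

6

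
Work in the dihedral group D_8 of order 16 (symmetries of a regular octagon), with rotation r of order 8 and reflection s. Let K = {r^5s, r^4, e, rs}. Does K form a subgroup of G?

|K| = 4 divides |G| = 16, consistent with Lagrange.
K contains the identity, every element's inverse is in K, and K is closed under ·: it is a subgroup.

Yes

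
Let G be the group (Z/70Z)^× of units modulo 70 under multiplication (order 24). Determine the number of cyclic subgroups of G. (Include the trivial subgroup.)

Group the elements of G by the cyclic subgroup they generate; each cyclic subgroup of order d accounts for φ(d) elements.
Cyclic subgroups by order — order 1: 1; order 2: 3; order 3: 1; order 4: 2; order 6: 3; order 12: 2.
Total: 12.

12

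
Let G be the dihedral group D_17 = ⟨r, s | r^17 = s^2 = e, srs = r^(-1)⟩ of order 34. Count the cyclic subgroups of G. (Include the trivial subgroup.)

Group the elements of G by the cyclic subgroup they generate; each cyclic subgroup of order d accounts for φ(d) elements.
Cyclic subgroups by order — order 1: 1; order 2: 17; order 17: 1.
Total: 19.

19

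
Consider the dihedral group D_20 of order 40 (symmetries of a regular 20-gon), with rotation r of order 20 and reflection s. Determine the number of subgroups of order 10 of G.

5

|G| = 40 and 10 | 40, so subgroups of order 10 are possible by Lagrange.
The subgroups of order 10 are: {e, r^2, r^4, r^6, r^8, r^10, r^12, r^14, r^16, r^18}; {e, r^4, r^8, r^12, r^16, r^2s, r^6s, r^10s, r^14s, r^18s}; {e, r^4, r^8, r^12, r^16, r^3s, r^7s, r^11s, r^15s, r^19s}; {e, r^4, r^8, r^12, r^16, s, r^4s, r^8s, r^12s, r^16s}; … (5 in all).
So G has 5 subgroups of order 10.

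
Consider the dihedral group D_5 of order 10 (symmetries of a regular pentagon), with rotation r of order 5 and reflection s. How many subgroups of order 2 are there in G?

|G| = 10 and 2 | 10, so subgroups of order 2 are possible by Lagrange.
The subgroups of order 2 are: {e, r^2s}; {e, r^3s}; {e, r^4s}; {e, rs}; … (5 in all).
So G has 5 subgroups of order 2.

5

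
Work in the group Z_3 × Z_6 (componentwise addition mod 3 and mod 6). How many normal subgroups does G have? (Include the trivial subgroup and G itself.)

12

G is abelian, so every subgroup is normal.
G has 12 subgroups in total, hence 12 normal subgroups.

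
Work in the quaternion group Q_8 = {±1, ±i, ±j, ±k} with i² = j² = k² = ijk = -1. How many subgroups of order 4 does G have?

|G| = 8 and 4 | 8, so subgroups of order 4 are possible by Lagrange.
The subgroups of order 4 are: {1, -1, i, -i}; {1, -1, j, -j}; {1, -1, k, -k}.
So G has 3 subgroups of order 4.

3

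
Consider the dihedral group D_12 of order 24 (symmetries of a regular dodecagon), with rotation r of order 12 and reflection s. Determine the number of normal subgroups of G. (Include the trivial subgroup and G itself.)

G has 34 subgroups. Checking conjugation-invariance by order — order 1: 1/1 normal; order 2: 1/13 normal; order 3: 1/1 normal; order 4: 1/7 normal; order 6: 1/5 normal; order 8: 0/3 normal; order 12: 3/3 normal; order 24: 1/1 normal.
Total normal subgroups: 9.

9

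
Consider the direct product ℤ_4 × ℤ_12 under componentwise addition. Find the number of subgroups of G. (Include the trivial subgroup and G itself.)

30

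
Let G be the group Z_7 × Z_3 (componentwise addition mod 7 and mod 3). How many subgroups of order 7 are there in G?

1

|G| = 21 and 7 | 21, so subgroups of order 7 are possible by Lagrange.
The subgroups of order 7 are: {(0,0), (1,0), (2,0), (3,0), (4,0), (5,0), (6,0)}.
So G has 1 subgroup of order 7.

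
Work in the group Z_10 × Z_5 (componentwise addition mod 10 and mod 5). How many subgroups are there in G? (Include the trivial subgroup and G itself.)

16

|G| = 50, so by Lagrange every subgroup order divides 50. Divisors: 1, 2, 5, 10, 25, 50.
Subgroups by order — order 1: 1; order 2: 1; order 5: 6; order 10: 6; order 25: 1; order 50: 1.
Total: 1 + 1 + 6 + 6 + 1 + 1 = 16.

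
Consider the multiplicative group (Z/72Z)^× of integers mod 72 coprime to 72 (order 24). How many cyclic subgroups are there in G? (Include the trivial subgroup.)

16

Group the elements of G by the cyclic subgroup they generate; each cyclic subgroup of order d accounts for φ(d) elements.
Cyclic subgroups by order — order 1: 1; order 2: 7; order 3: 1; order 6: 7.
Total: 16.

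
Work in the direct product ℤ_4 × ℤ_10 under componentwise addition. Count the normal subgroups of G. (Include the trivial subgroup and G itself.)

16

G is abelian, so every subgroup is normal.
G has 16 subgroups in total, hence 16 normal subgroups.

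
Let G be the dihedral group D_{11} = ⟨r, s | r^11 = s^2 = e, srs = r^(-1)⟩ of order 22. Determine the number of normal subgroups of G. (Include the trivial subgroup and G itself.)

G has 14 subgroups. Checking conjugation-invariance by order — order 1: 1/1 normal; order 2: 0/11 normal; order 11: 1/1 normal; order 22: 1/1 normal.
Total normal subgroups: 3.

3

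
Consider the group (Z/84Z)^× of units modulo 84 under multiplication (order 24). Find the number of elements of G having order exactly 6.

Enumerating element orders in G gives 14 elements of order 6.

14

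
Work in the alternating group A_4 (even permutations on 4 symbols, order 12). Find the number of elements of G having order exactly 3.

8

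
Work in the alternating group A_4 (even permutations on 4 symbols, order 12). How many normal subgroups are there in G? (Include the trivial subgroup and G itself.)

G has 10 subgroups. Checking conjugation-invariance by order — order 1: 1/1 normal; order 2: 0/3 normal; order 3: 0/4 normal; order 4: 1/1 normal; order 12: 1/1 normal.
Total normal subgroups: 3.

3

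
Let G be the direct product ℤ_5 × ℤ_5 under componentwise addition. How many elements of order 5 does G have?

An element (a,b) has order lcm(ord(a), ord(b)); count pairs with lcm equal to 5.
Enumerating gives 24 such elements.

24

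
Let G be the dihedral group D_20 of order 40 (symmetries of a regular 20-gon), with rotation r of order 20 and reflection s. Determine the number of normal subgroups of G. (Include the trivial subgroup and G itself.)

G has 48 subgroups. Checking conjugation-invariance by order — order 1: 1/1 normal; order 2: 1/21 normal; order 4: 1/11 normal; order 5: 1/1 normal; order 8: 0/5 normal; order 10: 1/5 normal; order 20: 3/3 normal; order 40: 1/1 normal.
Total normal subgroups: 9.

9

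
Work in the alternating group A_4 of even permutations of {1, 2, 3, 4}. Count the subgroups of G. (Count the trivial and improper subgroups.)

|G| = 12, so by Lagrange every subgroup order divides 12. Divisors: 1, 2, 3, 4, 6, 12.
Subgroups by order — order 1: 1; order 2: 3; order 3: 4; order 4: 1; order 6: 0; order 12: 1.
Total: 1 + 3 + 4 + 1 + 0 + 1 = 10.

10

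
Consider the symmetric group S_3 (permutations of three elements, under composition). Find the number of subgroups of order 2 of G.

3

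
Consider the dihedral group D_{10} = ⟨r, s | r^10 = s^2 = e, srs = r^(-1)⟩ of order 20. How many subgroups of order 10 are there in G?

|G| = 20 and 10 | 20, so subgroups of order 10 are possible by Lagrange.
The subgroups of order 10 are: {e, r, r^2, r^3, r^4, r^5, r^6, r^7, r^8, r^9}; {e, r^2, r^4, r^6, r^8, s, r^2s, r^4s, r^6s, r^8s}; {e, r^2, r^4, r^6, r^8, rs, r^3s, r^5s, r^7s, r^9s}.
So G has 3 subgroups of order 10.

3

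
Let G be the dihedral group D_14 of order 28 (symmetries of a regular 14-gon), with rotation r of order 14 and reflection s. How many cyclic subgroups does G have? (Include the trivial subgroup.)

Group the elements of G by the cyclic subgroup they generate; each cyclic subgroup of order d accounts for φ(d) elements.
Cyclic subgroups by order — order 1: 1; order 2: 15; order 7: 1; order 14: 1.
Total: 18.

18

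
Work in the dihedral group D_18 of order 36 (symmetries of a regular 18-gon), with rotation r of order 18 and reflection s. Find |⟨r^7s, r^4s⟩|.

|⟨r^7s⟩| = 2 and |⟨r^4s⟩| = 2, so |H| is a multiple of lcm(2, 2) = 2 and divides |G| = 36.
Closing under the operation: H = {e, r^3, r^6, r^9, r^12, r^15, rs, r^4s, r^7s, r^10s, r^13s, r^16s}, so |H| = 12.

12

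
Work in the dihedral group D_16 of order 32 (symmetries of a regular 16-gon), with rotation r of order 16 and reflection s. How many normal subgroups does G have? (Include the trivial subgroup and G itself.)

G has 36 subgroups. Checking conjugation-invariance by order — order 1: 1/1 normal; order 2: 1/17 normal; order 4: 1/9 normal; order 8: 1/5 normal; order 16: 3/3 normal; order 32: 1/1 normal.
Total normal subgroups: 8.

8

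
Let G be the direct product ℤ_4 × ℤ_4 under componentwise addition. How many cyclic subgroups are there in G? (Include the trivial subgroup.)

Group the elements of G by the cyclic subgroup they generate; each cyclic subgroup of order d accounts for φ(d) elements.
Cyclic subgroups by order — order 1: 1; order 2: 3; order 4: 6.
Total: 10.

10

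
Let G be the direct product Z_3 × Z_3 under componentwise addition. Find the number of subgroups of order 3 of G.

4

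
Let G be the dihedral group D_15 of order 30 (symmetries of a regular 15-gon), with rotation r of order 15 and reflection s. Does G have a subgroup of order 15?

15 | 30. A subgroup of order 15 is {e, r, r^2, r^3, r^4, r^5, r^6, r^7, r^8, r^9, r^10, r^11, r^12, r^13, r^14}.

Yes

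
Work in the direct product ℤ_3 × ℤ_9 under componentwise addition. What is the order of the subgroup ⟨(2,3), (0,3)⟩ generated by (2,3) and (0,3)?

|⟨(2,3)⟩| = 3 and |⟨(0,3)⟩| = 3, so |H| is a multiple of lcm(3, 3) = 3 and divides |G| = 27.
Closing under the operation: H = {(0,0), (0,3), (0,6), (1,0), (1,3), (1,6), (2,0), (2,3), (2,6)}, so |H| = 9.

9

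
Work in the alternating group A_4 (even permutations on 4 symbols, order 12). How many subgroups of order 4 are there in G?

|G| = 12 and 4 | 12, so subgroups of order 4 are possible by Lagrange.
The subgroups of order 4 are: {e, (1 2)(3 4), (1 3)(2 4), (1 4)(2 3)}.
So G has 1 subgroup of order 4.

1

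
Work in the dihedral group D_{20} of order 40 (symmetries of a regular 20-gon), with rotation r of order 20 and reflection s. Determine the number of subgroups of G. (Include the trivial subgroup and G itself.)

48

|G| = 40, so by Lagrange every subgroup order divides 40. Divisors: 1, 2, 4, 5, 8, 10, 20, 40.
Subgroups by order — order 1: 1; order 2: 21; order 4: 11; order 5: 1; order 8: 5; order 10: 5; order 20: 3; order 40: 1.
Total: 1 + 21 + 11 + 1 + 5 + 5 + 3 + 1 = 48.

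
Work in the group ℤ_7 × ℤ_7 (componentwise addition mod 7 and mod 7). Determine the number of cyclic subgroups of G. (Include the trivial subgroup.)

A cyclic subgroup of order d is generated by each of its φ(d) elements of order d, so the cyclic subgroups of order d number (#elements of order d)/φ(d).
Cyclic subgroups by order — order 1: 1; order 7: 8.
Total: 9.

9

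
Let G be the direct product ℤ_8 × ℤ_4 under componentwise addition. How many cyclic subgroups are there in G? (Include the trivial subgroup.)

Each element a generates a cyclic subgroup ⟨a⟩; distinct elements may generate the same one (a cyclic group of order d has φ(d) generators).
Cyclic subgroups by order — order 1: 1; order 2: 3; order 4: 6; order 8: 4.
Total: 14.

14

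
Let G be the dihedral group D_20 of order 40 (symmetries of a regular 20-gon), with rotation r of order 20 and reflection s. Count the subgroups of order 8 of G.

5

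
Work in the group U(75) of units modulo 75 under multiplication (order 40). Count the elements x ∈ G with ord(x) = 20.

Enumerating element orders in G gives 16 elements of order 20.

16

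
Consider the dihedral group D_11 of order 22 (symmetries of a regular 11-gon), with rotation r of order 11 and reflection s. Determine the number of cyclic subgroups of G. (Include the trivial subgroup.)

13

A cyclic subgroup of order d is generated by each of its φ(d) elements of order d, so the cyclic subgroups of order d number (#elements of order d)/φ(d).
Cyclic subgroups by order — order 1: 1; order 2: 11; order 11: 1.
Total: 13.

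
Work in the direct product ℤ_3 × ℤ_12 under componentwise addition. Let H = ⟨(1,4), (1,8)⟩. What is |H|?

9

|⟨(1,4)⟩| = 3 and |⟨(1,8)⟩| = 3, so |H| is a multiple of lcm(3, 3) = 3 and divides |G| = 36.
Closing under the operation: H = {(0,0), (0,4), (0,8), (1,0), (1,4), (1,8), (2,0), (2,4), (2,8)}, so |H| = 9.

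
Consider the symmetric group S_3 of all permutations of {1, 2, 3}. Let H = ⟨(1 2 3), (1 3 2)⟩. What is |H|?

|⟨(1 2 3)⟩| = 3 and |⟨(1 3 2)⟩| = 3, so |H| is a multiple of lcm(3, 3) = 3 and divides |G| = 6.
Closing under the operation: H = {e, (1 2 3), (1 3 2)}, so |H| = 3.

3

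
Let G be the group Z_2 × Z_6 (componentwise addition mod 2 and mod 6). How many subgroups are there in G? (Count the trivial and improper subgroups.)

10

|G| = 12, so by Lagrange every subgroup order divides 12. Divisors: 1, 2, 3, 4, 6, 12.
Subgroups by order — order 1: 1; order 2: 3; order 3: 1; order 4: 1; order 6: 3; order 12: 1.
Total: 1 + 3 + 1 + 1 + 3 + 1 = 10.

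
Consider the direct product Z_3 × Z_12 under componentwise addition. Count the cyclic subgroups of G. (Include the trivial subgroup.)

A cyclic subgroup of order d is generated by each of its φ(d) elements of order d, so the cyclic subgroups of order d number (#elements of order d)/φ(d).
Cyclic subgroups by order — order 1: 1; order 2: 1; order 3: 4; order 4: 1; order 6: 4; order 12: 4.
Total: 15.

15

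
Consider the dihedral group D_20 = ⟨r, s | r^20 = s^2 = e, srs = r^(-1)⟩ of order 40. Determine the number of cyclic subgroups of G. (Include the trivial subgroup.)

Each element a generates a cyclic subgroup ⟨a⟩; distinct elements may generate the same one (a cyclic group of order d has φ(d) generators).
Cyclic subgroups by order — order 1: 1; order 2: 21; order 4: 1; order 5: 1; order 10: 1; order 20: 1.
Total: 26.

26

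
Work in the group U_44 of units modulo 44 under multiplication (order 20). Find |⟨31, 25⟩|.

10

|⟨31⟩| = 10 and |⟨25⟩| = 5, so |H| is a multiple of lcm(10, 5) = 10 and divides |G| = 20.
Closing under the operation: H = {1, 3, 5, 9, 15, 23, 25, 27, 31, 37}, so |H| = 10.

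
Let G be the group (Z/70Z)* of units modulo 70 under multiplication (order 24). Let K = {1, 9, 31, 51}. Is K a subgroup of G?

No

9 ∈ K but its inverse 39 ∉ K, so K is not a subgroup.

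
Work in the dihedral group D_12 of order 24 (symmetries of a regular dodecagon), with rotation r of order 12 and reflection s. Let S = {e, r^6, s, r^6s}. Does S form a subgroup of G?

Yes

|S| = 4 divides |G| = 24, consistent with Lagrange.
S contains the identity, every element's inverse is in S, and S is closed under ·: it is a subgroup.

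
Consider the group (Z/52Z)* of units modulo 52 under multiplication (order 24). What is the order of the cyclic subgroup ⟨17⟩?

Compute successive powers of 17 mod 52: 17, 29, 25, 9, 49, 1; 17^6 ≡ 1 (mod 52).
So |⟨17⟩| = 6.

6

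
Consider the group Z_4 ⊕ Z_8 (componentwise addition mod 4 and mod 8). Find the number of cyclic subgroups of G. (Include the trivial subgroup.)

Each element a generates a cyclic subgroup ⟨a⟩; distinct elements may generate the same one (a cyclic group of order d has φ(d) generators).
Cyclic subgroups by order — order 1: 1; order 2: 3; order 4: 6; order 8: 4.
Total: 14.

14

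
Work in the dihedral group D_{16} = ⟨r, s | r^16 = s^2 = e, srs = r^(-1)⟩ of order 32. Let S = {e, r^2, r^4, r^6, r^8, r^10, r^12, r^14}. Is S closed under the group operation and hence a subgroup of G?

|S| = 8 divides |G| = 32, consistent with Lagrange.
S contains the identity, every element's inverse is in S, and S is closed under ·: it is a subgroup.
In fact S = ⟨r^2⟩.

Yes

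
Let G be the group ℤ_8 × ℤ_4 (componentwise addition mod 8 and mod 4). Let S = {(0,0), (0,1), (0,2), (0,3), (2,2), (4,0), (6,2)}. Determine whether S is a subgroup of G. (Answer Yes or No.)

No

|S| = 7 does not divide |G| = 32, so by Lagrange S is not a subgroup.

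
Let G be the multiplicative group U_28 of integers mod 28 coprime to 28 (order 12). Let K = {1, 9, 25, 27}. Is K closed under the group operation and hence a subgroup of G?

Closure fails: 9 · 27 = 19 ∉ K. So K is not a subgroup.

No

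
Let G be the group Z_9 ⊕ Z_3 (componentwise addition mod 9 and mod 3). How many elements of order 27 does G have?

0

An element (a,b) has order lcm(ord(a), ord(b)); count pairs with lcm equal to 27.
Enumerating gives 0 such elements.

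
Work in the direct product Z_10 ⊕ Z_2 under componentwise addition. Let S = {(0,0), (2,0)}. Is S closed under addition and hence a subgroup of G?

No

(2,0) ∈ S but its inverse (8,0) ∉ S, so S is not a subgroup.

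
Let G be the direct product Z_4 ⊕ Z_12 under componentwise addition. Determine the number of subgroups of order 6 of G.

|G| = 48 and 6 | 48, so subgroups of order 6 are possible by Lagrange.
The subgroups of order 6 are: {(0,0), (0,2), (0,4), (0,6), (0,8), (0,10)}; {(0,0), (0,4), (0,8), (2,0), (2,4), (2,8)}; {(0,0), (0,4), (0,8), (2,2), (2,6), (2,10)}.
So G has 3 subgroups of order 6.

3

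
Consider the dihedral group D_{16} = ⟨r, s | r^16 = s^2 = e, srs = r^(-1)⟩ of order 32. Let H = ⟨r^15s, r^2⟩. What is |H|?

16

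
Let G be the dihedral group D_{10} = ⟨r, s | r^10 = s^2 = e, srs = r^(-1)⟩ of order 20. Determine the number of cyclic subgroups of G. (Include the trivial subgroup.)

Group the elements of G by the cyclic subgroup they generate; each cyclic subgroup of order d accounts for φ(d) elements.
Cyclic subgroups by order — order 1: 1; order 2: 11; order 5: 1; order 10: 1.
Total: 14.

14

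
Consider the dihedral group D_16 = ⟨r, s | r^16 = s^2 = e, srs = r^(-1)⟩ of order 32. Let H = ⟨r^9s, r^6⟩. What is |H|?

|⟨r^9s⟩| = 2 and |⟨r^6⟩| = 8, so |H| is a multiple of lcm(2, 8) = 8 and divides |G| = 32.
Closing under the operation: H = {e, r^2, r^4, r^6, r^8, r^10, r^12, r^14, rs, r^3s, r^5s, r^7s, r^9s, r^11s, r^13s, r^15s}, so |H| = 16.

16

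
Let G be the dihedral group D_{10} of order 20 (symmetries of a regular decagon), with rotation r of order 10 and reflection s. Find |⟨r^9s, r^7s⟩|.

|⟨r^9s⟩| = 2 and |⟨r^7s⟩| = 2, so |H| is a multiple of lcm(2, 2) = 2 and divides |G| = 20.
Closing under the operation: H = {e, r^2, r^4, r^6, r^8, rs, r^3s, r^5s, r^7s, r^9s}, so |H| = 10.

10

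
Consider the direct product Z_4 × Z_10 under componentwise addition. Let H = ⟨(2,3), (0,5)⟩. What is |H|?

20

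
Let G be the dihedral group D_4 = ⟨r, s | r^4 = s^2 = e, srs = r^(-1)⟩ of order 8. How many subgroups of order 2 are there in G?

|G| = 8 and 2 | 8, so subgroups of order 2 are possible by Lagrange.
The subgroups of order 2 are: {e, r^2}; {e, r^2s}; {e, r^3s}; {e, rs}; … (5 in all).
So G has 5 subgroups of order 2.

5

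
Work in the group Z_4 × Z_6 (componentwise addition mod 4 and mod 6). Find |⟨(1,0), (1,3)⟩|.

8

|⟨(1,0)⟩| = 4 and |⟨(1,3)⟩| = 4, so |H| is a multiple of lcm(4, 4) = 4 and divides |G| = 24.
Closing under the operation: H = {(0,0), (0,3), (1,0), (1,3), (2,0), (2,3), (3,0), (3,3)}, so |H| = 8.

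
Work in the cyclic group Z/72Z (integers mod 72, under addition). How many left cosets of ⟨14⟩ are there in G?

2

|⟨14⟩| = 36 and |G| = 72.
By Lagrange, [G : H] = |G|/|H| = 72/36 = 2.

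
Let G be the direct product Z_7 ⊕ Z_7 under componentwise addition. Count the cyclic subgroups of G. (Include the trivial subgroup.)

9

Each element a generates a cyclic subgroup ⟨a⟩; distinct elements may generate the same one (a cyclic group of order d has φ(d) generators).
Cyclic subgroups by order — order 1: 1; order 7: 8.
Total: 9.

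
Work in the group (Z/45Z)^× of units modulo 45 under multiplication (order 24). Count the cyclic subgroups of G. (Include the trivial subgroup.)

12

Group the elements of G by the cyclic subgroup they generate; each cyclic subgroup of order d accounts for φ(d) elements.
Cyclic subgroups by order — order 1: 1; order 2: 3; order 3: 1; order 4: 2; order 6: 3; order 12: 2.
Total: 12.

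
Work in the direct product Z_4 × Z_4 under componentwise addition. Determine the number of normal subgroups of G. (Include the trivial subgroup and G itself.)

G is abelian, so every subgroup is normal.
G has 15 subgroups in total, hence 15 normal subgroups.

15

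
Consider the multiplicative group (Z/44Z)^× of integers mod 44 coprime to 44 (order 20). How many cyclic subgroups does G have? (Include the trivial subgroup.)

Group the elements of G by the cyclic subgroup they generate; each cyclic subgroup of order d accounts for φ(d) elements.
Cyclic subgroups by order — order 1: 1; order 2: 3; order 5: 1; order 10: 3.
Total: 8.

8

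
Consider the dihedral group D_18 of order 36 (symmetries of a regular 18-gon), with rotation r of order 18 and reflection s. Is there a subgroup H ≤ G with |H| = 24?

No

24 does not divide |G| = 36, so by Lagrange no subgroup of order 24 exists.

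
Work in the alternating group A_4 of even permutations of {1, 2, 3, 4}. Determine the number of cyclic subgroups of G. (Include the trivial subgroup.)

Group the elements of G by the cyclic subgroup they generate; each cyclic subgroup of order d accounts for φ(d) elements.
Cyclic subgroups by order — order 1: 1; order 2: 3; order 3: 4.
Total: 8.

8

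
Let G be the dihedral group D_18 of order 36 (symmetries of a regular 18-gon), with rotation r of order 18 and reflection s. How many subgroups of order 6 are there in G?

|G| = 36 and 6 | 36, so subgroups of order 6 are possible by Lagrange.
The subgroups of order 6 are: {e, r^6, r^12, r^4s, r^10s, r^16s}; {e, r^6, r^12, r^5s, r^11s, r^17s}; {e, r^6, r^12, s, r^6s, r^12s}; {e, r^6, r^12, rs, r^7s, r^13s}; … (7 in all).
So G has 7 subgroups of order 6.

7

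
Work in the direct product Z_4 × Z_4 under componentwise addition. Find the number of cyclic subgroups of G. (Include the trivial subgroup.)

10

Group the elements of G by the cyclic subgroup they generate; each cyclic subgroup of order d accounts for φ(d) elements.
Cyclic subgroups by order — order 1: 1; order 2: 3; order 4: 6.
Total: 10.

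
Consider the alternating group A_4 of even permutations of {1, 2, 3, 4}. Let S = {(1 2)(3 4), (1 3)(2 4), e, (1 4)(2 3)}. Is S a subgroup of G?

|S| = 4 divides |G| = 12, consistent with Lagrange.
S contains the identity, every element's inverse is in S, and S is closed under ∘: it is a subgroup.

Yes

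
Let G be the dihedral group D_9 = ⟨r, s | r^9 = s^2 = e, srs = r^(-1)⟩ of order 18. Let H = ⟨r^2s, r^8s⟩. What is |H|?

|⟨r^2s⟩| = 2 and |⟨r^8s⟩| = 2, so |H| is a multiple of lcm(2, 2) = 2 and divides |G| = 18.
Closing under the operation: H = {e, r^3, r^6, r^2s, r^5s, r^8s}, so |H| = 6.

6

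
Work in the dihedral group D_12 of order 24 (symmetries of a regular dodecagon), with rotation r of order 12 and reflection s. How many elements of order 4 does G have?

2

The elements of order 4 are: r^3, r^9.
That's 2.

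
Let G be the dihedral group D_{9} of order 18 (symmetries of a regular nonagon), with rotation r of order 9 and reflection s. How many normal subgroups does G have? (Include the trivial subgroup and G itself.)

4

G has 16 subgroups. Checking conjugation-invariance by order — order 1: 1/1 normal; order 2: 0/9 normal; order 3: 1/1 normal; order 6: 0/3 normal; order 9: 1/1 normal; order 18: 1/1 normal.
Total normal subgroups: 4.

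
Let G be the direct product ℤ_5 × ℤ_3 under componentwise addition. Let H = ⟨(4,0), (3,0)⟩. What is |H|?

|⟨(4,0)⟩| = 5 and |⟨(3,0)⟩| = 5, so |H| is a multiple of lcm(5, 5) = 5 and divides |G| = 15.
Closing under the operation: H = {(0,0), (1,0), (2,0), (3,0), (4,0)}, so |H| = 5.

5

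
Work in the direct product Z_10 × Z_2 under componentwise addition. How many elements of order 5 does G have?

4

An element (a,b) has order lcm(ord(a), ord(b)); count pairs with lcm equal to 5.
Enumerating gives 4 such elements.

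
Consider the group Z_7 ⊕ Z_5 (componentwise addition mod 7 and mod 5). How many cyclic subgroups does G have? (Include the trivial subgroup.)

Each element a generates a cyclic subgroup ⟨a⟩; distinct elements may generate the same one (a cyclic group of order d has φ(d) generators).
Cyclic subgroups by order — order 1: 1; order 5: 1; order 7: 1; order 35: 1.
Total: 4.

4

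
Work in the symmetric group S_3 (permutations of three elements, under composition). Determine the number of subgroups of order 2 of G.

|G| = 6 and 2 | 6, so subgroups of order 2 are possible by Lagrange.
The subgroups of order 2 are: {e, (1 2)}; {e, (1 3)}; {e, (2 3)}.
So G has 3 subgroups of order 2.

3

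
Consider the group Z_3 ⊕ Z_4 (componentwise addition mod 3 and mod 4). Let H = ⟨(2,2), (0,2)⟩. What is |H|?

6

|⟨(2,2)⟩| = 6 and |⟨(0,2)⟩| = 2, so |H| is a multiple of lcm(6, 2) = 6 and divides |G| = 12.
Closing under the operation: H = {(0,0), (0,2), (1,0), (1,2), (2,0), (2,2)}, so |H| = 6.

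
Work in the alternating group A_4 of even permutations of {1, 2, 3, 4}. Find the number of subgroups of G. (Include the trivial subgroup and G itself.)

|G| = 12, so by Lagrange every subgroup order divides 12. Divisors: 1, 2, 3, 4, 6, 12.
Subgroups by order — order 1: 1; order 2: 3; order 3: 4; order 4: 1; order 6: 0; order 12: 1.
Total: 1 + 3 + 4 + 1 + 0 + 1 = 10.

10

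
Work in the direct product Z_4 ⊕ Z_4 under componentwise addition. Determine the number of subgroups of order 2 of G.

3

|G| = 16 and 2 | 16, so subgroups of order 2 are possible by Lagrange.
The subgroups of order 2 are: {(0,0), (0,2)}; {(0,0), (2,0)}; {(0,0), (2,2)}.
So G has 3 subgroups of order 2.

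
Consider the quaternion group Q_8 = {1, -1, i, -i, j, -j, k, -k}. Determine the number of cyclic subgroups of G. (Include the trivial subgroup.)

5

Each element a generates a cyclic subgroup ⟨a⟩; distinct elements may generate the same one (a cyclic group of order d has φ(d) generators).
Cyclic subgroups by order — order 1: 1; order 2: 1; order 4: 3.
Total: 5.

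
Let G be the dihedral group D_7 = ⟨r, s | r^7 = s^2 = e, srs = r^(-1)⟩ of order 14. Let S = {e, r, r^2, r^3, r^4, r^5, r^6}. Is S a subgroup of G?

Yes

|S| = 7 divides |G| = 14, consistent with Lagrange.
S contains the identity, every element's inverse is in S, and S is closed under ·: it is a subgroup.
In fact S = ⟨r^4⟩.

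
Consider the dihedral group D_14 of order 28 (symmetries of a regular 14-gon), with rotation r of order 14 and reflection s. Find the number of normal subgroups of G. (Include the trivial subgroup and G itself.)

G has 28 subgroups. Checking conjugation-invariance by order — order 1: 1/1 normal; order 2: 1/15 normal; order 4: 0/7 normal; order 7: 1/1 normal; order 14: 3/3 normal; order 28: 1/1 normal.
Total normal subgroups: 7.

7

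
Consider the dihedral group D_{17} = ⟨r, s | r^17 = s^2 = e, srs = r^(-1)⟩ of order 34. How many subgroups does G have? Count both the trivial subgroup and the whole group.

20

|G| = 34, so by Lagrange every subgroup order divides 34. Divisors: 1, 2, 17, 34.
Subgroups by order — order 1: 1; order 2: 17; order 17: 1; order 34: 1.
Total: 1 + 17 + 1 + 1 = 20.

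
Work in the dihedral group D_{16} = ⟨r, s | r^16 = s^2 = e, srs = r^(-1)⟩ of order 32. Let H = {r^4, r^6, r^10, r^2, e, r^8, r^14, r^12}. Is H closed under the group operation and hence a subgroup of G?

Yes

|H| = 8 divides |G| = 32, consistent with Lagrange.
H contains the identity, every element's inverse is in H, and H is closed under ·: it is a subgroup.
In fact H = ⟨r^2⟩.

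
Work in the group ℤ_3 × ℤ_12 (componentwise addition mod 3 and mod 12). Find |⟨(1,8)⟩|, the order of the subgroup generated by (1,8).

The order of (1,8) in Z_3 × Z_12 is lcm(ord(1) in Z_3, ord(8) in Z_12).
ord(1) = 3 and ord(8) = 3, so |⟨(1,8)⟩| = lcm(3, 3) = 3.

3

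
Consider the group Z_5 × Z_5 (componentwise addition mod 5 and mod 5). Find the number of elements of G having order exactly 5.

An element (a,b) has order lcm(ord(a), ord(b)); count pairs with lcm equal to 5.
Enumerating gives 24 such elements.

24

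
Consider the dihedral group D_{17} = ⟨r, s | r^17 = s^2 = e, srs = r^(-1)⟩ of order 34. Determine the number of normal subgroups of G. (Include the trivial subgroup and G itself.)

3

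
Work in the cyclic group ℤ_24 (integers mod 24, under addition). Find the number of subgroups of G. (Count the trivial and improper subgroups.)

Subgroups of the cyclic group ℤ_24 correspond bijectively to divisors of 24.
Divisors of 24: 1, 2, 3, 4, 6, 8, 12, 24.
So ℤ_24 has 8 subgroups.

8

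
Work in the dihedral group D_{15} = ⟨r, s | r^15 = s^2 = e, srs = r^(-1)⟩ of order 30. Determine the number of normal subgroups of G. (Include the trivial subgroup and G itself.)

5

G has 28 subgroups. Checking conjugation-invariance by order — order 1: 1/1 normal; order 2: 0/15 normal; order 3: 1/1 normal; order 5: 1/1 normal; order 6: 0/5 normal; order 10: 0/3 normal; order 15: 1/1 normal; order 30: 1/1 normal.
Total normal subgroups: 5.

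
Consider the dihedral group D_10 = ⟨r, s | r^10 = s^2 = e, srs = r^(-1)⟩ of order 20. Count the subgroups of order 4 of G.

5

|G| = 20 and 4 | 20, so subgroups of order 4 are possible by Lagrange.
The subgroups of order 4 are: {e, r^5, r^2s, r^7s}; {e, r^5, r^3s, r^8s}; {e, r^5, r^4s, r^9s}; {e, r^5, s, r^5s}; … (5 in all).
So G has 5 subgroups of order 4.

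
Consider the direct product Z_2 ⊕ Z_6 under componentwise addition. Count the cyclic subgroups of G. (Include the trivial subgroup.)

Each element a generates a cyclic subgroup ⟨a⟩; distinct elements may generate the same one (a cyclic group of order d has φ(d) generators).
Cyclic subgroups by order — order 1: 1; order 2: 3; order 3: 1; order 6: 3.
Total: 8.

8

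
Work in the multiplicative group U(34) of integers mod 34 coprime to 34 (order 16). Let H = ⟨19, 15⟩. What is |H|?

|⟨19⟩| = 8 and |⟨15⟩| = 8, so |H| is a multiple of lcm(8, 8) = 8 and divides |G| = 16.
Closing under the operation: H = {1, 9, 13, 15, 19, 21, 25, 33}, so |H| = 8.

8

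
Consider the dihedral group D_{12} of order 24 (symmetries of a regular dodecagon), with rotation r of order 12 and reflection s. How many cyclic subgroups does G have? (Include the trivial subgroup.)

18

Group the elements of G by the cyclic subgroup they generate; each cyclic subgroup of order d accounts for φ(d) elements.
Cyclic subgroups by order — order 1: 1; order 2: 13; order 3: 1; order 4: 1; order 6: 1; order 12: 1.
Total: 18.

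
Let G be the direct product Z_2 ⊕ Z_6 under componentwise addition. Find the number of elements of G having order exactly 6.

6

An element (a,b) has order lcm(ord(a), ord(b)); count pairs with lcm equal to 6.
Enumerating gives 6 such elements.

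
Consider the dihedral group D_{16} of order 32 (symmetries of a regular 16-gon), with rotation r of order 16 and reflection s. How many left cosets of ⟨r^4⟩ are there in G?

8

|⟨r^4⟩| = 4 and |G| = 32.
By Lagrange, [G : H] = |G|/|H| = 32/4 = 8.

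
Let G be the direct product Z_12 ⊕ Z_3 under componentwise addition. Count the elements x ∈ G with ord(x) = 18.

An element (a,b) has order lcm(ord(a), ord(b)); count pairs with lcm equal to 18.
Enumerating gives 0 such elements.

0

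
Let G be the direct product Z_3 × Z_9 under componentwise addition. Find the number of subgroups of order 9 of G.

4

|G| = 27 and 9 | 27, so subgroups of order 9 are possible by Lagrange.
The subgroups of order 9 are: {(0,0), (0,1), (0,2), (0,3), (0,4), (0,5), (0,6), (0,7), (0,8)}; {(0,0), (0,3), (0,6), (1,0), (1,3), (1,6), (2,0), (2,3), (2,6)}; {(0,0), (0,3), (0,6), (1,1), (1,4), (1,7), (2,2), (2,5), (2,8)}; {(0,0), (0,3), (0,6), (1,2), (1,5), (1,8), (2,1), (2,4), (2,7)}.
So G has 4 subgroups of order 9.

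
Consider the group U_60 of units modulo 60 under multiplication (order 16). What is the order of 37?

Compute successive powers of 37 mod 60: 37, 49, 13, 1; 37^4 ≡ 1 (mod 60).
So |⟨37⟩| = 4.

4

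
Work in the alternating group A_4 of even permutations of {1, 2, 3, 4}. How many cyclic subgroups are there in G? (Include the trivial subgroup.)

8

A cyclic subgroup of order d is generated by each of its φ(d) elements of order d, so the cyclic subgroups of order d number (#elements of order d)/φ(d).
Cyclic subgroups by order — order 1: 1; order 2: 3; order 3: 4.
Total: 8.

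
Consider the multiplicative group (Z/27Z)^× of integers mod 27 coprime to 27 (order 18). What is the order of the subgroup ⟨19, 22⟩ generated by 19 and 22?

|⟨19⟩| = 3 and |⟨22⟩| = 9, so |H| is a multiple of lcm(3, 9) = 9 and divides |G| = 18.
Closing under the operation: H = {1, 4, 7, 10, 13, 16, 19, 22, 25}, so |H| = 9.

9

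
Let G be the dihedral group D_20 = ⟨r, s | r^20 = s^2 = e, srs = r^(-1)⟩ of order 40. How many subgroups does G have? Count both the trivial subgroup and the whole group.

48

|G| = 40, so by Lagrange every subgroup order divides 40. Divisors: 1, 2, 4, 5, 8, 10, 20, 40.
Subgroups by order — order 1: 1; order 2: 21; order 4: 11; order 5: 1; order 8: 5; order 10: 5; order 20: 3; order 40: 1.
Total: 1 + 21 + 11 + 1 + 5 + 5 + 3 + 1 = 48.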